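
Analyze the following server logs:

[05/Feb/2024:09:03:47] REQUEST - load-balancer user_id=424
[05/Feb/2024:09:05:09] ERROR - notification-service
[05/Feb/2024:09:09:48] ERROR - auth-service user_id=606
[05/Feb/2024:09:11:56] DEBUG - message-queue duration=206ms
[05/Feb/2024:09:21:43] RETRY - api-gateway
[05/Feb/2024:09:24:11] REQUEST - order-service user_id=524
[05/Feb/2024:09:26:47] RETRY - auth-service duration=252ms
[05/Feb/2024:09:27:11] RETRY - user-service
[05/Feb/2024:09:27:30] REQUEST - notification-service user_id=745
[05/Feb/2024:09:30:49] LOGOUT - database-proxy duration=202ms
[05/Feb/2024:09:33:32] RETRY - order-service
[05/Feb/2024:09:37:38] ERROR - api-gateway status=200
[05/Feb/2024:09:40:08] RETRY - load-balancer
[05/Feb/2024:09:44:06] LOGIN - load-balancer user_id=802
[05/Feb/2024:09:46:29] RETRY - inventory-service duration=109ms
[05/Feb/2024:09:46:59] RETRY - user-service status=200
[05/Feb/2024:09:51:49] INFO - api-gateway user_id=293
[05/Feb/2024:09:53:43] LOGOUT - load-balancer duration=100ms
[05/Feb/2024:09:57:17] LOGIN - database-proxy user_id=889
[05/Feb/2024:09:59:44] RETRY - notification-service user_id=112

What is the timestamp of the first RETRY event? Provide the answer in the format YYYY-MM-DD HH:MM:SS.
2024-02-05 09:21:43

To find the first event:

1. Filter for all RETRY events
2. Sort by timestamp
3. Select the first one
4. Timestamp: 2024-02-05 09:21:43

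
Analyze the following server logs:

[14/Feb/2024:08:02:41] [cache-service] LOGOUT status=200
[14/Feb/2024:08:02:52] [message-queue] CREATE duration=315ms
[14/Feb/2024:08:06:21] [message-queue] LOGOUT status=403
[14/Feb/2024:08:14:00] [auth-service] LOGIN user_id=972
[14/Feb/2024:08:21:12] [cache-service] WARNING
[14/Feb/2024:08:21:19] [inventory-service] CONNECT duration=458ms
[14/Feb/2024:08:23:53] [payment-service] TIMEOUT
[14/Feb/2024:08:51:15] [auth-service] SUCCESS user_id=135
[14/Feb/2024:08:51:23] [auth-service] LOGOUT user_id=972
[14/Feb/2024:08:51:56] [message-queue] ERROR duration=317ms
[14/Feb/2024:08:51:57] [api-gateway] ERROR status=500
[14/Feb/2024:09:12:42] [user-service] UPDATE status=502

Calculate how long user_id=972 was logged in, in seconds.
2243

To calculate session duration:

1. Find LOGIN event for user_id=972: 14/Feb/2024:08:14:00
2. Find LOGOUT event for user_id=972: 14/Feb/2024:08:51:23
3. Session duration: 14/Feb/2024:08:51:23 - 14/Feb/2024:08:14:00 = 2243 seconds (37 minutes)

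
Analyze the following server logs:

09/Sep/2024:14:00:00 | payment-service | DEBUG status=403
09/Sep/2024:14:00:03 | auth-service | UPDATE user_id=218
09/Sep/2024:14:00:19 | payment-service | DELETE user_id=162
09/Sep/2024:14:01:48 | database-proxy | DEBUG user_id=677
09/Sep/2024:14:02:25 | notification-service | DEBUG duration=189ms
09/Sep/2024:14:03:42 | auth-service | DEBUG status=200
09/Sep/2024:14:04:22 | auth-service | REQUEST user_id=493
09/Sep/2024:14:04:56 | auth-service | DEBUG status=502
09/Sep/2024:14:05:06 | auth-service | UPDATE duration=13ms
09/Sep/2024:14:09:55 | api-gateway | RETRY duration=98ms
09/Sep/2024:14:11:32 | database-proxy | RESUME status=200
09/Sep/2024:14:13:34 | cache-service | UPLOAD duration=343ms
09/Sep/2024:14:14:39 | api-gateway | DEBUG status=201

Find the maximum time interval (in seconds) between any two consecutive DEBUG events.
583

To find the longest gap:

1. Extract all DEBUG events in chronological order
2. Calculate time differences between consecutive events
3. Find the maximum difference
4. Longest gap: 583 seconds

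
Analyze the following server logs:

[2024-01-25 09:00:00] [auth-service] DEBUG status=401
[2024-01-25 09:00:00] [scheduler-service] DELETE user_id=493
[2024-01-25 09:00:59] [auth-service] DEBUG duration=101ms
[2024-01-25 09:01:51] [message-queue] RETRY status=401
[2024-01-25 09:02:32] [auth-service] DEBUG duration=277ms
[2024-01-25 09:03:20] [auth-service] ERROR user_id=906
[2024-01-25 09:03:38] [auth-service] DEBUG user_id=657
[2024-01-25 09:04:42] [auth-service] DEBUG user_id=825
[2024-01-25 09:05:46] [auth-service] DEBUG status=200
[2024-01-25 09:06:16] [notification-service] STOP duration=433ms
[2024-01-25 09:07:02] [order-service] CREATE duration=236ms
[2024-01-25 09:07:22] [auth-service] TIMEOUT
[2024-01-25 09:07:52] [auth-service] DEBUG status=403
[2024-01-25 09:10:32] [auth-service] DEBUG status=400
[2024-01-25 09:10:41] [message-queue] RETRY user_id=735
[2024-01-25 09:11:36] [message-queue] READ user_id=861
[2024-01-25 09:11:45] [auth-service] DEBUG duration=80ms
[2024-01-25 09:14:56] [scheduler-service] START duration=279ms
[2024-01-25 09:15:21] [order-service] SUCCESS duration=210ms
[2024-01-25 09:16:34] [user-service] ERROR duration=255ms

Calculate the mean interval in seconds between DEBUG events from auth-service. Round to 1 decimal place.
88.1

To calculate average interval:

1. Find all DEBUG events for auth-service in order
2. Calculate time gaps between consecutive events
3. Compute mean of gaps: 705 / 8 = 88.1 seconds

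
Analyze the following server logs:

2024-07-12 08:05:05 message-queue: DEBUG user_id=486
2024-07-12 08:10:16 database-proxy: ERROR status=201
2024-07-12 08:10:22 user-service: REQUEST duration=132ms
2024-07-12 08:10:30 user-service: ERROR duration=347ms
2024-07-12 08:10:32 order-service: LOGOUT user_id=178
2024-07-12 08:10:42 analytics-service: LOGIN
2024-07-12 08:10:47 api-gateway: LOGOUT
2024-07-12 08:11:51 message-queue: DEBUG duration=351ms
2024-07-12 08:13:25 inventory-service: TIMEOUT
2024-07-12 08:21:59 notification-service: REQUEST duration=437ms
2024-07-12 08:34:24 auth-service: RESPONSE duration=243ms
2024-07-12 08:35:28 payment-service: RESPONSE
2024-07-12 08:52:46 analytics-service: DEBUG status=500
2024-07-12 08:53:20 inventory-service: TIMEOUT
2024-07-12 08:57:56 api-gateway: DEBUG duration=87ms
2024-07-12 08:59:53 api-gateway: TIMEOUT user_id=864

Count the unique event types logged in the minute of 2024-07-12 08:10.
4

To count unique event types:

1. Filter events in the minute starting at 2024-07-12 08:10
2. Extract event types from matching entries
3. Count unique types: 4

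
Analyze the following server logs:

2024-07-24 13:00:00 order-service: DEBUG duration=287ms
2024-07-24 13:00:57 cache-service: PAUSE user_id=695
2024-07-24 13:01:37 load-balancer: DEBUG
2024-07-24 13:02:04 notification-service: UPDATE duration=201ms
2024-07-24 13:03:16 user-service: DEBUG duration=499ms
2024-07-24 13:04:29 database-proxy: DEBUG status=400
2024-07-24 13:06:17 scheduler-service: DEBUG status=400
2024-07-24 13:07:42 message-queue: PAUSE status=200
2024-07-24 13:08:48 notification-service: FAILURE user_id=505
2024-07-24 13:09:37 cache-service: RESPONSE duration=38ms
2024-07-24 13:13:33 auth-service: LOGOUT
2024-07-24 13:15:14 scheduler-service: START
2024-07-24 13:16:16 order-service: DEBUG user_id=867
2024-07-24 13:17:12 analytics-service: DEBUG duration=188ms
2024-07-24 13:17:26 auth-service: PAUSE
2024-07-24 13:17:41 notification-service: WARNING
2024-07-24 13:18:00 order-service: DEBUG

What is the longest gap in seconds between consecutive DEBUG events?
599

To find the longest gap:

1. Extract all DEBUG events in chronological order
2. Calculate time differences between consecutive events
3. Find the maximum difference
4. Longest gap: 599 seconds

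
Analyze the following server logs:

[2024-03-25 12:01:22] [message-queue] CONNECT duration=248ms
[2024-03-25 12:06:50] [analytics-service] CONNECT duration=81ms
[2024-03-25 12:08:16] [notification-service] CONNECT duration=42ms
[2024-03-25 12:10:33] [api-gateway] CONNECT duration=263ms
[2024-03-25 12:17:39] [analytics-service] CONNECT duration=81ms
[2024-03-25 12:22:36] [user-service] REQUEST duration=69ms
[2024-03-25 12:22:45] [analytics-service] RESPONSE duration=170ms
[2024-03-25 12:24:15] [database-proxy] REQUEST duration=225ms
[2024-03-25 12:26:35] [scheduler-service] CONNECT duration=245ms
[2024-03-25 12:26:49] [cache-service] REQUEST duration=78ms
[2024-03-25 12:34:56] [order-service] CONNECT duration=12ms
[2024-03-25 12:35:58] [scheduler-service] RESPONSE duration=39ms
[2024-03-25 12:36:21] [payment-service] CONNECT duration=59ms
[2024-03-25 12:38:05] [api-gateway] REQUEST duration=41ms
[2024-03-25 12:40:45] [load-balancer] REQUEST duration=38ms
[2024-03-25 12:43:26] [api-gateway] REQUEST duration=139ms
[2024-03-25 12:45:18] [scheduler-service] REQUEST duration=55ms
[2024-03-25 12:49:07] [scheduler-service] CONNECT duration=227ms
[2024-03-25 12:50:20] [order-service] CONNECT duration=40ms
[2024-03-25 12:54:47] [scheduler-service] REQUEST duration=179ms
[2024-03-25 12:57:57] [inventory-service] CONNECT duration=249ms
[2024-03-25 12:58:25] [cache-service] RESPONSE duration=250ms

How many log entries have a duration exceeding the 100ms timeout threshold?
10

To count timeouts:

1. Threshold: 100ms
2. Extract duration from each log entry
3. Count entries where duration > 100
4. Timeout count: 10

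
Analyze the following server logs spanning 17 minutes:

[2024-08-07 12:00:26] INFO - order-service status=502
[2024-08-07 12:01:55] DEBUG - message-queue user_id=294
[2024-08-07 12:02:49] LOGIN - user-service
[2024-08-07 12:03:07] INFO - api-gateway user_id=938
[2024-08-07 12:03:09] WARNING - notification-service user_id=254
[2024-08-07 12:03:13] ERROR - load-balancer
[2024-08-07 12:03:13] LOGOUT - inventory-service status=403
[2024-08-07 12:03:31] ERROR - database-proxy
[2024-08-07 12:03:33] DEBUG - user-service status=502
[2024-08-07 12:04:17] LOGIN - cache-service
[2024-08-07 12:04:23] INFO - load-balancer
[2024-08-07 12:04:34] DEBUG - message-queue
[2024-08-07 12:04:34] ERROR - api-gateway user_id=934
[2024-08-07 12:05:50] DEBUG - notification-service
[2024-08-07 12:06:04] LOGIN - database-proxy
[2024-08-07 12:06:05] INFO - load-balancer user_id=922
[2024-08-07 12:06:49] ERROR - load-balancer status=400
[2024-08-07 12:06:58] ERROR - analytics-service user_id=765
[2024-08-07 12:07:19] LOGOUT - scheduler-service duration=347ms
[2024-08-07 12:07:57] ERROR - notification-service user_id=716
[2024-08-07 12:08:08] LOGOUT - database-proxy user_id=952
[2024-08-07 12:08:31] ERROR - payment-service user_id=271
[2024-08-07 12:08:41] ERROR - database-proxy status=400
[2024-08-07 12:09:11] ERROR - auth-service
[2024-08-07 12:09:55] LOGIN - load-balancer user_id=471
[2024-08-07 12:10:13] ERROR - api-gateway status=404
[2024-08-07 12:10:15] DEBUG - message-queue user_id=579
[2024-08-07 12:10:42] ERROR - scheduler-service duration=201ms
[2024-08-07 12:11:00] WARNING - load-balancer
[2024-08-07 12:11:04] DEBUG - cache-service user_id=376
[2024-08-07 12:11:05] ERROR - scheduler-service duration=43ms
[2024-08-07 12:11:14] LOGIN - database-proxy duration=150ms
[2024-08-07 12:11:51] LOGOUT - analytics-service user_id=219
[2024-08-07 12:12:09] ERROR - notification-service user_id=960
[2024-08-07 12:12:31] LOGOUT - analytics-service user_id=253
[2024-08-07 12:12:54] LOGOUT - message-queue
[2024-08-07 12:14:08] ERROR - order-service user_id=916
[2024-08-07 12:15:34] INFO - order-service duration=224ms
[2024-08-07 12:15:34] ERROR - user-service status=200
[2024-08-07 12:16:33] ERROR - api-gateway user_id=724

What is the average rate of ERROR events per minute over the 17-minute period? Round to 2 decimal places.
0.94

To calculate the rate:

1. Count total ERROR events: 16
2. Total time period: 17 minutes
3. Rate = 16 / 17 = 0.94 events per minute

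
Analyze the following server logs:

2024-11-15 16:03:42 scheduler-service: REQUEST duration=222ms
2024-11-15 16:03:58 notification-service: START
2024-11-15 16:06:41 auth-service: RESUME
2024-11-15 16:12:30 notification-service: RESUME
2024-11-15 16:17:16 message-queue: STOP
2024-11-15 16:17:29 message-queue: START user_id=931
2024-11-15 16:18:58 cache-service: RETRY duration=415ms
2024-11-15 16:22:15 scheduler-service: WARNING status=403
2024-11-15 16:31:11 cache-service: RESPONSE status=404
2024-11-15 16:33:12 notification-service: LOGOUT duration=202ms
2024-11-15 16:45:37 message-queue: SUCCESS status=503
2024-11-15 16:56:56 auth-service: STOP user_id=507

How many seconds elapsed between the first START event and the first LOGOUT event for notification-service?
1754

To find the time between events:

1. Locate the first START event for notification-service: 2024-11-15 16:03:58
2. Locate the first LOGOUT event for notification-service: 2024-11-15 16:33:12
3. Calculate the difference: 2024-11-15 16:33:12 - 2024-11-15 16:03:58 = 1754 seconds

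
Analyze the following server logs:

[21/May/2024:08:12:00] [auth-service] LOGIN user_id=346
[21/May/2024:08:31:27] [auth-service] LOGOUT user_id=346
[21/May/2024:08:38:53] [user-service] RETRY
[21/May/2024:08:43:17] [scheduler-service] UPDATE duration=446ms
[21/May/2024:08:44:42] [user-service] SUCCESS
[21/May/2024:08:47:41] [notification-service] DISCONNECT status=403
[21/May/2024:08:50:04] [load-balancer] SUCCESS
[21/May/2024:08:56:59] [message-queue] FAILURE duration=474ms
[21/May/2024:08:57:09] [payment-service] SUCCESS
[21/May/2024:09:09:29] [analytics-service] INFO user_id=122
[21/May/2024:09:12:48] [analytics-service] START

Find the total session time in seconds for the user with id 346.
1167

To calculate session duration:

1. Find LOGIN event for user_id=346: 21/May/2024:08:12:00
2. Find LOGOUT event for user_id=346: 21/May/2024:08:31:27
3. Session duration: 21/May/2024:08:31:27 - 21/May/2024:08:12:00 = 1167 seconds (19 minutes)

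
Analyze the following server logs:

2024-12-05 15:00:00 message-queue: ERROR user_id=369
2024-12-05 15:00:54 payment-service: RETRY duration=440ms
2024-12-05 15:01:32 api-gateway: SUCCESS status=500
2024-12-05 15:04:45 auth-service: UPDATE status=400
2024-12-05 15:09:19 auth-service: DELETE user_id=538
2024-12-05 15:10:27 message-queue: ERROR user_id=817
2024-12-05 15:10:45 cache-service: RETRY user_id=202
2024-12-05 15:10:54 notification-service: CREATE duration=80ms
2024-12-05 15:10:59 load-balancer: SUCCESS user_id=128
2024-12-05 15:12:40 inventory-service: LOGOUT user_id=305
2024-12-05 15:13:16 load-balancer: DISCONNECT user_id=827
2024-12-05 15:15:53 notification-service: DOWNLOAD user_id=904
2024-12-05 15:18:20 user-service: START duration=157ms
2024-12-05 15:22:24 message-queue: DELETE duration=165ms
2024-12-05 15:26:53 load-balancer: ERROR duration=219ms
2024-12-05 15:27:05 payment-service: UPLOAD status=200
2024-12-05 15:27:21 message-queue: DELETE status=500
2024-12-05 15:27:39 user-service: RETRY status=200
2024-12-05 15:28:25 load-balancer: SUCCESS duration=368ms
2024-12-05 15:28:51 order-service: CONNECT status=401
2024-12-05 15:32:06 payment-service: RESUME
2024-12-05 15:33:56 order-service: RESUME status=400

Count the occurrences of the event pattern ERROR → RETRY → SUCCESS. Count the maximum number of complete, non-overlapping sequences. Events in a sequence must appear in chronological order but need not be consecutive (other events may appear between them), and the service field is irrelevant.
3

To count sequences:

1. Look for pattern: ERROR → RETRY → SUCCESS
2. Greedily scan the log in chronological order, matching each sequence element in turn (ignoring service)
3. Each time the full pattern completes, increment the count and restart matching from the next event
4. Complete non-overlapping sequences found: 3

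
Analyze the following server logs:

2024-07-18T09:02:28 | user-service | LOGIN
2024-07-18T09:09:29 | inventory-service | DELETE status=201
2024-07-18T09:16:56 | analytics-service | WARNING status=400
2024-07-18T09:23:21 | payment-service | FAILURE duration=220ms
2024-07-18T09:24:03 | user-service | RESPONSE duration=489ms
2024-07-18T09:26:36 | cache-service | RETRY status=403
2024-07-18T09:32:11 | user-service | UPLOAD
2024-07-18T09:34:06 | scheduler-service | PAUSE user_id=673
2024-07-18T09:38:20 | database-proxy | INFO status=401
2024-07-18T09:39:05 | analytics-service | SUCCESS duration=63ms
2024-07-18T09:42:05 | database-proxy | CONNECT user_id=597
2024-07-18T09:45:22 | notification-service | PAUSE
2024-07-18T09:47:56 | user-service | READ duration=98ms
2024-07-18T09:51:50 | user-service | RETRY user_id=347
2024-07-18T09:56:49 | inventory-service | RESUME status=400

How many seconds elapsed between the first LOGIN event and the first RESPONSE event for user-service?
1295

To find the time between events:

1. Locate the first LOGIN event for user-service: 2024-07-18T09:02:28
2. Locate the first RESPONSE event for user-service: 2024-07-18T09:24:03
3. Calculate the difference: 2024-07-18T09:24:03 - 2024-07-18T09:02:28 = 1295 seconds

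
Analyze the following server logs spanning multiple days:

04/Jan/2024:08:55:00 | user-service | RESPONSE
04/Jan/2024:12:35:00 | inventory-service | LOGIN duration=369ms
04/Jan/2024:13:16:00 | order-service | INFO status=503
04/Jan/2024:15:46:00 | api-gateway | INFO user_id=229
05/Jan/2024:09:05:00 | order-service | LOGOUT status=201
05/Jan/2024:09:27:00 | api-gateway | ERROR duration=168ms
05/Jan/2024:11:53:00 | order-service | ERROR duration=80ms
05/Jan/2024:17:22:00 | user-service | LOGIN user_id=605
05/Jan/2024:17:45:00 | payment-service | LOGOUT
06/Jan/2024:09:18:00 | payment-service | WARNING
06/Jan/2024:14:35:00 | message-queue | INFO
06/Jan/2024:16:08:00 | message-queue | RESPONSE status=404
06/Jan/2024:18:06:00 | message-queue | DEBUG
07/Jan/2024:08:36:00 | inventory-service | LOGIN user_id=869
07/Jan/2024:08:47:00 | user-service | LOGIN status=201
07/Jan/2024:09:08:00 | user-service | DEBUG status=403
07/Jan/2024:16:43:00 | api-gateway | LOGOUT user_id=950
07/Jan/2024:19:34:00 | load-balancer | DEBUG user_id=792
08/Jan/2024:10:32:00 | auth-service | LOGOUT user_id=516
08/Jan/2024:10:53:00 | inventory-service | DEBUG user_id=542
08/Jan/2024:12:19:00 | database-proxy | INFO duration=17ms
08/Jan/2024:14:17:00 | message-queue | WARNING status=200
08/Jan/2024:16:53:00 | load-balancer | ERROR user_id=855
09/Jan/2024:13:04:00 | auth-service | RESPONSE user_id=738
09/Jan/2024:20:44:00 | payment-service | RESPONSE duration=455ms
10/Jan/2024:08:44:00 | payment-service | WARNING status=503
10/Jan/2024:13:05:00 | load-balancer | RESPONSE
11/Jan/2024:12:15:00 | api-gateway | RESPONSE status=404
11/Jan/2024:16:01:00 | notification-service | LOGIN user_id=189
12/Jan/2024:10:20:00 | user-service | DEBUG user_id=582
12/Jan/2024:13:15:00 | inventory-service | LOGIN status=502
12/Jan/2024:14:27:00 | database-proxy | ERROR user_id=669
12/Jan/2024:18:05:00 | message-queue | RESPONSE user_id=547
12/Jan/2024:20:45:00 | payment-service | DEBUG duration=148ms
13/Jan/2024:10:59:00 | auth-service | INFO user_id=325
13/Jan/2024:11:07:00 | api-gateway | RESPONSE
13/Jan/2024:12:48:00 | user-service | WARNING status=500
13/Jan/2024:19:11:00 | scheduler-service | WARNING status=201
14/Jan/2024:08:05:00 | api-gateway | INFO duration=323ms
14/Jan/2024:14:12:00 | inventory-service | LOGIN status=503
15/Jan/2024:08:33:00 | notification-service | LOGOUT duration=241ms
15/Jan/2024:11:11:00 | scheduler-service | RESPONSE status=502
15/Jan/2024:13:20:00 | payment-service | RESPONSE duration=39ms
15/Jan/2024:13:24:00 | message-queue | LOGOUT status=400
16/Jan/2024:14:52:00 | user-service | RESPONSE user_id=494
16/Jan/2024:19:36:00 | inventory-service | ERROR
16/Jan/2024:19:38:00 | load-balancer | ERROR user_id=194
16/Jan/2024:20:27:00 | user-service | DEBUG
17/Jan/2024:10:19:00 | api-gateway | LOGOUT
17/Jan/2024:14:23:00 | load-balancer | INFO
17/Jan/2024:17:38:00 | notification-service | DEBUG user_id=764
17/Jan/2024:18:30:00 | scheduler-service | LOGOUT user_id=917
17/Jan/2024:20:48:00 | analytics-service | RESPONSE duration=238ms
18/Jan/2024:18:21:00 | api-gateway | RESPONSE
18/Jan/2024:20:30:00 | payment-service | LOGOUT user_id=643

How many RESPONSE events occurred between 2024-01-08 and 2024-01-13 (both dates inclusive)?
6

To filter by date range:

1. Date range: 2024-01-08 through 2024-01-13, both dates inclusive
2. Filter for RESPONSE events whose date falls in this range
3. Count matching events: 6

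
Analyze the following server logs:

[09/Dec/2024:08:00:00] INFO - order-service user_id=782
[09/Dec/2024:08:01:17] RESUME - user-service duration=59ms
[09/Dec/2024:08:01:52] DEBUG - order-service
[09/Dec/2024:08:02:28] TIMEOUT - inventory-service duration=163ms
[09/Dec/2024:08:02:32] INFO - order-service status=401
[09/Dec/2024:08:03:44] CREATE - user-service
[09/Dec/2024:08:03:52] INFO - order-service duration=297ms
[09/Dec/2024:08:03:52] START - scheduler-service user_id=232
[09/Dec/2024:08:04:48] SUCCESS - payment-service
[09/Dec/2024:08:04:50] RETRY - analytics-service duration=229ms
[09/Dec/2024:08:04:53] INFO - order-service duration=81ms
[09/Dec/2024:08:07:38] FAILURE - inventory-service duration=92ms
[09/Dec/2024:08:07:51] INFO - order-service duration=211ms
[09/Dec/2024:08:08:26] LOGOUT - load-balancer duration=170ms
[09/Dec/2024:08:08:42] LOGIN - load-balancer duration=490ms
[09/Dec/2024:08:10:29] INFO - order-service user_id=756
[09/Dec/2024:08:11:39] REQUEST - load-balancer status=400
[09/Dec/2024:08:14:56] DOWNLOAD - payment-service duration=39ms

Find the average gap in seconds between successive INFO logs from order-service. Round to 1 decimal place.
125.8

To calculate average interval:

1. Find all INFO events for order-service in order
2. Calculate time gaps between consecutive events
3. Compute mean of gaps: 629 / 5 = 125.8 seconds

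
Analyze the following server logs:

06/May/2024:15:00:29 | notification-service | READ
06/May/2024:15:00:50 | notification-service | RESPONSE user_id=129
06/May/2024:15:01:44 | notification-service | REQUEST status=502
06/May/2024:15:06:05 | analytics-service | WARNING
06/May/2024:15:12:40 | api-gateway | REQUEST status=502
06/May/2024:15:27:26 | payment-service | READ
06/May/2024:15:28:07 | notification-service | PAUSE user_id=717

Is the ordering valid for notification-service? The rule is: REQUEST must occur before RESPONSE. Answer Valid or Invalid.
Invalid

To validate ordering:

1. Required order: REQUEST → RESPONSE
2. Rule: REQUEST must occur before RESPONSE
3. Check actual order of events for notification-service
4. Result: Invalid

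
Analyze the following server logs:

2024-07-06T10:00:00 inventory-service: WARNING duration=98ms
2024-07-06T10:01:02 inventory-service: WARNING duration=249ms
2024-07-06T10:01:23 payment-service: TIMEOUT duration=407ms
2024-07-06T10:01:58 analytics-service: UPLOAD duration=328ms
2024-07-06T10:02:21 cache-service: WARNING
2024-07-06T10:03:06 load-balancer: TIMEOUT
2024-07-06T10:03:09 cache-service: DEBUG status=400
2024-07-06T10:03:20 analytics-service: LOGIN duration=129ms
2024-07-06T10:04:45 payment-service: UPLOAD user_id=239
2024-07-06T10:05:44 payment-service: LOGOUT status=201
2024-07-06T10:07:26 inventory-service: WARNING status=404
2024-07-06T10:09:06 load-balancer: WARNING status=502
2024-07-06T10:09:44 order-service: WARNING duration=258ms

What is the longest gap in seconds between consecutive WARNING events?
305

To find the longest gap:

1. Extract all WARNING events in chronological order
2. Calculate time differences between consecutive events
3. Find the maximum difference
4. Longest gap: 305 seconds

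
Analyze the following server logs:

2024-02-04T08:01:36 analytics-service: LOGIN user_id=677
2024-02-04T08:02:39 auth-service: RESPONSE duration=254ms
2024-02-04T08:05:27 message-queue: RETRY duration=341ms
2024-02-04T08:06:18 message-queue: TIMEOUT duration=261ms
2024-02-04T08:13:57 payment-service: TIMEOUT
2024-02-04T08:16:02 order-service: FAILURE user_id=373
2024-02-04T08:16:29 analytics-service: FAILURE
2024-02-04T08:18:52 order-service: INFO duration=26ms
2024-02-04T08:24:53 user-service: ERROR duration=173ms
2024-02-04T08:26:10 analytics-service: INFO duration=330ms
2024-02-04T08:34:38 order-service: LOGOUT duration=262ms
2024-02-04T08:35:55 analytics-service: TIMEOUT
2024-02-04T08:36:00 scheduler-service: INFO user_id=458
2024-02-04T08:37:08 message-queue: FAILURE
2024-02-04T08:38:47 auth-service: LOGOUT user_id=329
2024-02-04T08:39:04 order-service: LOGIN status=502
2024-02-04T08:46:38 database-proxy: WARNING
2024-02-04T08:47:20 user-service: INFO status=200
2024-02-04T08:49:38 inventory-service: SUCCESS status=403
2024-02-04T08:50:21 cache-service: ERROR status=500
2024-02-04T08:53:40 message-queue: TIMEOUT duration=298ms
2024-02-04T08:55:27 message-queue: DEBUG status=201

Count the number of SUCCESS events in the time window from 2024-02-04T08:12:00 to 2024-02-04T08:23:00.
0

To count events in the time window:

1. Window boundaries: 2024-02-04T08:12:00 to 2024-02-04T08:23:00
2. Filter for SUCCESS events within this window
3. Count matching events: 0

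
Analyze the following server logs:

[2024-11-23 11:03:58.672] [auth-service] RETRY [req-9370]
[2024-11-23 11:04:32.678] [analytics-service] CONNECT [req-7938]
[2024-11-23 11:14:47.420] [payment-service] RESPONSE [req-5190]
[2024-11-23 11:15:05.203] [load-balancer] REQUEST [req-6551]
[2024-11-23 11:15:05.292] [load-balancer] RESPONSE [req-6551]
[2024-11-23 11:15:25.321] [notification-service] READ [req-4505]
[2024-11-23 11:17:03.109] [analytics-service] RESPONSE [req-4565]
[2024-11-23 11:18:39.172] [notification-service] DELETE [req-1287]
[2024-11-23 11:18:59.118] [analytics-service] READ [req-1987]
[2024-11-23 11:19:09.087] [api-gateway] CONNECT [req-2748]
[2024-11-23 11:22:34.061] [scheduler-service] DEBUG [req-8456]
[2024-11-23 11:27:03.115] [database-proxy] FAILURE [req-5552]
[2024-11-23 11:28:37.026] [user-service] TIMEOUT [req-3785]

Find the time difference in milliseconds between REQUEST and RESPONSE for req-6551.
89

To calculate latency:

1. Find REQUEST with id req-6551: 2024-11-23 11:15:05.203
2. Find RESPONSE with id req-6551: 2024-11-23 11:15:05.292
3. Latency: 2024-11-23 11:15:05.292 - 2024-11-23 11:15:05.203 = 89ms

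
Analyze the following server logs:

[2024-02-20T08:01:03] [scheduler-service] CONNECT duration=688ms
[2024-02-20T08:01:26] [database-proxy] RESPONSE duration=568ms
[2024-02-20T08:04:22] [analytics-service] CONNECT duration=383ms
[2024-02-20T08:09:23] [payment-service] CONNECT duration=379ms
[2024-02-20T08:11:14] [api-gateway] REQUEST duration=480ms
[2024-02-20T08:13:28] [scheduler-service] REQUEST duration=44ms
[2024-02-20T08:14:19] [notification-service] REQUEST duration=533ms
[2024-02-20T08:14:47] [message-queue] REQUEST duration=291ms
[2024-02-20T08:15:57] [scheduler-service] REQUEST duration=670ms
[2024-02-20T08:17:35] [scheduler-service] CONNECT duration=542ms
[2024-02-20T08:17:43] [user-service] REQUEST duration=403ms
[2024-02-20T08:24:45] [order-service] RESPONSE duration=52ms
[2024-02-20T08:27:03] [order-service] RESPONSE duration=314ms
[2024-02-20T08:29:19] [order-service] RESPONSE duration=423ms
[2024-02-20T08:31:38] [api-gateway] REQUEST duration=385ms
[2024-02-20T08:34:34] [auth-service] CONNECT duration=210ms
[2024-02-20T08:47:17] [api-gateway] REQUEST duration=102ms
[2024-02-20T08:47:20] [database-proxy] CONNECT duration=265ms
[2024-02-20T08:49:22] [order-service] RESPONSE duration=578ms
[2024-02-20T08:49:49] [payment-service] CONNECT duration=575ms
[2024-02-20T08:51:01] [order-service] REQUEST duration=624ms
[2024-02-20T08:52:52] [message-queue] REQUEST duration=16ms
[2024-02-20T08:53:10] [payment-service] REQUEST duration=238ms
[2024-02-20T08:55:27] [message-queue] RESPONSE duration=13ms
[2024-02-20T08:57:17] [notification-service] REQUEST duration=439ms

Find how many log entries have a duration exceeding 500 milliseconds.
8

To count timeouts:

1. Threshold: 500ms
2. Extract duration from each log entry
3. Count entries where duration > 500
4. Timeout count: 8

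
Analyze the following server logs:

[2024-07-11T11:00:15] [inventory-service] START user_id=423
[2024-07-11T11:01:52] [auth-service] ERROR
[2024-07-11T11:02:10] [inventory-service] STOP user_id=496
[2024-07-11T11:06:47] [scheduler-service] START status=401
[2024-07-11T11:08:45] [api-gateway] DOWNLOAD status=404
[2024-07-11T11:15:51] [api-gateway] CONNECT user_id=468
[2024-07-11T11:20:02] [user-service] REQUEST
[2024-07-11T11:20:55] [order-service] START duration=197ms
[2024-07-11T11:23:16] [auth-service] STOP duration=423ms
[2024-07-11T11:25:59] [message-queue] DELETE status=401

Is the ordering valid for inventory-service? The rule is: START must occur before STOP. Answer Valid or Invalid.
Valid

To validate ordering:

1. Required order: START → STOP
2. Rule: START must occur before STOP
3. Check actual order of events for inventory-service
4. Result: Valid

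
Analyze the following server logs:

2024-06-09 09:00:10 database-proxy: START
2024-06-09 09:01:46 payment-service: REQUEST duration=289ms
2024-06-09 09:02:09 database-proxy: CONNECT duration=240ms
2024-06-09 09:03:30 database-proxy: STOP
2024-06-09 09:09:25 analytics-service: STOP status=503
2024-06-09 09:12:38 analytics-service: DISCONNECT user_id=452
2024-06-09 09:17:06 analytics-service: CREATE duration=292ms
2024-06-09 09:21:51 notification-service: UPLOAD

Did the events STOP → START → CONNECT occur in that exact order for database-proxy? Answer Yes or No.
No

To verify sequence order:

1. Find all events in sequence STOP → START → CONNECT for database-proxy
2. Extract their timestamps
3. Check if timestamps are in ascending order
4. Result: No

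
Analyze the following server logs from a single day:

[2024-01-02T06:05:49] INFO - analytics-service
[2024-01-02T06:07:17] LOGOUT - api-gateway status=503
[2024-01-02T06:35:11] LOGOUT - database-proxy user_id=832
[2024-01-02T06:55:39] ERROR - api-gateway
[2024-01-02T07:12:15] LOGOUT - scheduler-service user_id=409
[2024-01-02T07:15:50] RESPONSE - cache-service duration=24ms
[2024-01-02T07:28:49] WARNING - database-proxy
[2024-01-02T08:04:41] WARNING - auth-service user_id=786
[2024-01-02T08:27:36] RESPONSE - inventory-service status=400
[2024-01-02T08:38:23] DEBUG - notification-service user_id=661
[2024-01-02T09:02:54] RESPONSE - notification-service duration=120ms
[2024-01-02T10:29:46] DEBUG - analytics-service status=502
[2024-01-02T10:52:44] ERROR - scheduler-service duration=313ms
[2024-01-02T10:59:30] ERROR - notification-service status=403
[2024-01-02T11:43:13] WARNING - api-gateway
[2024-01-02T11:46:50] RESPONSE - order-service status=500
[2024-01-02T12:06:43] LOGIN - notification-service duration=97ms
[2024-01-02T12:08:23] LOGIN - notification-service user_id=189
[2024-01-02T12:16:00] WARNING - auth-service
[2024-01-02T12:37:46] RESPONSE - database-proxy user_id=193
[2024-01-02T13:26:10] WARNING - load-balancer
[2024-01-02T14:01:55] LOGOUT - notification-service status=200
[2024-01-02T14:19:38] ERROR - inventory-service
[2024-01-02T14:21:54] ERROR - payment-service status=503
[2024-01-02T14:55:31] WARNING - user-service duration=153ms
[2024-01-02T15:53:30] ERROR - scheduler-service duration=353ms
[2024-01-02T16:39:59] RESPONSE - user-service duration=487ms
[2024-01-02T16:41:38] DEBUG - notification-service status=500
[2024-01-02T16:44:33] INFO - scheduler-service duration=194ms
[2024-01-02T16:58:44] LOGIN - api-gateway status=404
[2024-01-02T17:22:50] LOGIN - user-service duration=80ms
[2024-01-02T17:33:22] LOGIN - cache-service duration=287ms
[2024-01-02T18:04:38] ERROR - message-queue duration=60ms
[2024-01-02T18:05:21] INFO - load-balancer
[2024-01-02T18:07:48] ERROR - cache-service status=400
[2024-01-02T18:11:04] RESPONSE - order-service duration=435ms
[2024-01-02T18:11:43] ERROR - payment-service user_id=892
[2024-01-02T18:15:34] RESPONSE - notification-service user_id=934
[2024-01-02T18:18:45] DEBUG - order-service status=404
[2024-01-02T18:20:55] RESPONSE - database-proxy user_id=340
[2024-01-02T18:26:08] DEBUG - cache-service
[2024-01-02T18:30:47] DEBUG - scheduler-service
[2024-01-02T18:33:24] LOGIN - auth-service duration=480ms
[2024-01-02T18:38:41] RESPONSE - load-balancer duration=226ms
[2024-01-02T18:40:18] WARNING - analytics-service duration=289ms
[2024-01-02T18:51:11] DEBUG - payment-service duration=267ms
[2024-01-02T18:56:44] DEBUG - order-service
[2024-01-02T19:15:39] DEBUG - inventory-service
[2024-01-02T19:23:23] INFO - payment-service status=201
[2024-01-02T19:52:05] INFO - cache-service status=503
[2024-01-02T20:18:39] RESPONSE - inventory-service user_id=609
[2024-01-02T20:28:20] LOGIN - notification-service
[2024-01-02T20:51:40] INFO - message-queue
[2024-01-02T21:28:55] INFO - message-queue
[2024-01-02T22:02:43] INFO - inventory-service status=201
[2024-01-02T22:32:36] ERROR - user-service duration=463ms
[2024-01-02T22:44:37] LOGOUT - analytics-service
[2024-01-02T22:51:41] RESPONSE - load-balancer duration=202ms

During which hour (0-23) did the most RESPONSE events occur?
18

To find the peak hour:

1. Group all RESPONSE events by hour
2. Count events in each hour
3. Find hour with maximum count
4. Peak hour: 18 (with 4 events)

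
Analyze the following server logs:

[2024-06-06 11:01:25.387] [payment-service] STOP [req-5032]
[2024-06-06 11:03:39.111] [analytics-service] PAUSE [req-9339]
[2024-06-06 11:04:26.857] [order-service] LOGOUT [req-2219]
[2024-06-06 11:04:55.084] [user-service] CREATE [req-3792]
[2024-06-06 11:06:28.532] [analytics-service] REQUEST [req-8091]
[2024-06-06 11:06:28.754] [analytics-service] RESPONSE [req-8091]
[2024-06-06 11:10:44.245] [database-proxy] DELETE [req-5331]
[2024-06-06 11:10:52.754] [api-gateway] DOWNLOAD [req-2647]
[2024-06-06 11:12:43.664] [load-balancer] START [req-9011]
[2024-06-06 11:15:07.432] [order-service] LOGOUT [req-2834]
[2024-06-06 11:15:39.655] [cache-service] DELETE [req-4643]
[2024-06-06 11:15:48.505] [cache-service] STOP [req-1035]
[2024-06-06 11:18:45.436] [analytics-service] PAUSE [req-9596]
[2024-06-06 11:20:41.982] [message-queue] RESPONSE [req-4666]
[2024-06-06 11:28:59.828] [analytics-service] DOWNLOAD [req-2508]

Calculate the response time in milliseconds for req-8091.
222

To calculate latency:

1. Find REQUEST with id req-8091: 2024-06-06 11:06:28.532
2. Find RESPONSE with id req-8091: 2024-06-06 11:06:28.754
3. Latency: 2024-06-06 11:06:28.754 - 2024-06-06 11:06:28.532 = 222ms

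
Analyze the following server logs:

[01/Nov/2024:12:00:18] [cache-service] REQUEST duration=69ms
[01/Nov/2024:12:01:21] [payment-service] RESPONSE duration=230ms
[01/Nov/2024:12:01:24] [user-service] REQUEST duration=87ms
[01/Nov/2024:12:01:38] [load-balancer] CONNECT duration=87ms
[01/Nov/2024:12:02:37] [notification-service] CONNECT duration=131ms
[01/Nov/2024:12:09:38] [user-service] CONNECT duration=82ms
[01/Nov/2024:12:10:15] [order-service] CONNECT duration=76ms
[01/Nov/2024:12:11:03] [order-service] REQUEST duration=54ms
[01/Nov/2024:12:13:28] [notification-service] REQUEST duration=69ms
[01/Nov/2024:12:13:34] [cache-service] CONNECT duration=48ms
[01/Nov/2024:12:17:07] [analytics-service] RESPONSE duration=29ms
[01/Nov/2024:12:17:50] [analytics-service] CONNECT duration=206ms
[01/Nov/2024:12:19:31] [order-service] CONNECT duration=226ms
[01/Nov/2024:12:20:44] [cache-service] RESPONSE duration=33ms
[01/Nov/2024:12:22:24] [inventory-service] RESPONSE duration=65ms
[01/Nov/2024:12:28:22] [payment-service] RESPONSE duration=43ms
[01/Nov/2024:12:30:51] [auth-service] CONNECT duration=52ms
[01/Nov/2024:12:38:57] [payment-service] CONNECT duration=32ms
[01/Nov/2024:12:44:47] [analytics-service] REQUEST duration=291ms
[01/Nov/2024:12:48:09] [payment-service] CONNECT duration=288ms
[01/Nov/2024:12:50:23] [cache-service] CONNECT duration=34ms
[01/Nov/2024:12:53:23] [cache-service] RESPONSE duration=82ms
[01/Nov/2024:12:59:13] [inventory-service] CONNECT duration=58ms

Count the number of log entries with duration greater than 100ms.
6

To count timeouts:

1. Threshold: 100ms
2. Extract duration from each log entry
3. Count entries where duration > 100
4. Timeout count: 6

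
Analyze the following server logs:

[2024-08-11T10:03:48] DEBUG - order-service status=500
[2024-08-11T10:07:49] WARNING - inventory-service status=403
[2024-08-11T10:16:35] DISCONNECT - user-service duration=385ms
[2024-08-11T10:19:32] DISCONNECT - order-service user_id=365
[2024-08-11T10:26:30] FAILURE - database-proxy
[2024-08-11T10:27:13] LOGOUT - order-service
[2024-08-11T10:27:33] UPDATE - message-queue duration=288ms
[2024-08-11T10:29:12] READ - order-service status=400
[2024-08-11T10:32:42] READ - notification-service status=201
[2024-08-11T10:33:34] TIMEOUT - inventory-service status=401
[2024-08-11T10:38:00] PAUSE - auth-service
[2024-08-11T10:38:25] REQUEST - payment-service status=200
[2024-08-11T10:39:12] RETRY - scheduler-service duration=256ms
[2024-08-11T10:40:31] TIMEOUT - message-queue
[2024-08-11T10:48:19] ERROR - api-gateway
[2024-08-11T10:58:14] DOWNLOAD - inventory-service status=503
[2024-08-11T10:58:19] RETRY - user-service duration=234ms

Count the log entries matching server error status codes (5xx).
2

To find matching entries:

1. Pattern to match: server error status codes (5xx)
2. Scan each log entry for the pattern
3. Count matches: 2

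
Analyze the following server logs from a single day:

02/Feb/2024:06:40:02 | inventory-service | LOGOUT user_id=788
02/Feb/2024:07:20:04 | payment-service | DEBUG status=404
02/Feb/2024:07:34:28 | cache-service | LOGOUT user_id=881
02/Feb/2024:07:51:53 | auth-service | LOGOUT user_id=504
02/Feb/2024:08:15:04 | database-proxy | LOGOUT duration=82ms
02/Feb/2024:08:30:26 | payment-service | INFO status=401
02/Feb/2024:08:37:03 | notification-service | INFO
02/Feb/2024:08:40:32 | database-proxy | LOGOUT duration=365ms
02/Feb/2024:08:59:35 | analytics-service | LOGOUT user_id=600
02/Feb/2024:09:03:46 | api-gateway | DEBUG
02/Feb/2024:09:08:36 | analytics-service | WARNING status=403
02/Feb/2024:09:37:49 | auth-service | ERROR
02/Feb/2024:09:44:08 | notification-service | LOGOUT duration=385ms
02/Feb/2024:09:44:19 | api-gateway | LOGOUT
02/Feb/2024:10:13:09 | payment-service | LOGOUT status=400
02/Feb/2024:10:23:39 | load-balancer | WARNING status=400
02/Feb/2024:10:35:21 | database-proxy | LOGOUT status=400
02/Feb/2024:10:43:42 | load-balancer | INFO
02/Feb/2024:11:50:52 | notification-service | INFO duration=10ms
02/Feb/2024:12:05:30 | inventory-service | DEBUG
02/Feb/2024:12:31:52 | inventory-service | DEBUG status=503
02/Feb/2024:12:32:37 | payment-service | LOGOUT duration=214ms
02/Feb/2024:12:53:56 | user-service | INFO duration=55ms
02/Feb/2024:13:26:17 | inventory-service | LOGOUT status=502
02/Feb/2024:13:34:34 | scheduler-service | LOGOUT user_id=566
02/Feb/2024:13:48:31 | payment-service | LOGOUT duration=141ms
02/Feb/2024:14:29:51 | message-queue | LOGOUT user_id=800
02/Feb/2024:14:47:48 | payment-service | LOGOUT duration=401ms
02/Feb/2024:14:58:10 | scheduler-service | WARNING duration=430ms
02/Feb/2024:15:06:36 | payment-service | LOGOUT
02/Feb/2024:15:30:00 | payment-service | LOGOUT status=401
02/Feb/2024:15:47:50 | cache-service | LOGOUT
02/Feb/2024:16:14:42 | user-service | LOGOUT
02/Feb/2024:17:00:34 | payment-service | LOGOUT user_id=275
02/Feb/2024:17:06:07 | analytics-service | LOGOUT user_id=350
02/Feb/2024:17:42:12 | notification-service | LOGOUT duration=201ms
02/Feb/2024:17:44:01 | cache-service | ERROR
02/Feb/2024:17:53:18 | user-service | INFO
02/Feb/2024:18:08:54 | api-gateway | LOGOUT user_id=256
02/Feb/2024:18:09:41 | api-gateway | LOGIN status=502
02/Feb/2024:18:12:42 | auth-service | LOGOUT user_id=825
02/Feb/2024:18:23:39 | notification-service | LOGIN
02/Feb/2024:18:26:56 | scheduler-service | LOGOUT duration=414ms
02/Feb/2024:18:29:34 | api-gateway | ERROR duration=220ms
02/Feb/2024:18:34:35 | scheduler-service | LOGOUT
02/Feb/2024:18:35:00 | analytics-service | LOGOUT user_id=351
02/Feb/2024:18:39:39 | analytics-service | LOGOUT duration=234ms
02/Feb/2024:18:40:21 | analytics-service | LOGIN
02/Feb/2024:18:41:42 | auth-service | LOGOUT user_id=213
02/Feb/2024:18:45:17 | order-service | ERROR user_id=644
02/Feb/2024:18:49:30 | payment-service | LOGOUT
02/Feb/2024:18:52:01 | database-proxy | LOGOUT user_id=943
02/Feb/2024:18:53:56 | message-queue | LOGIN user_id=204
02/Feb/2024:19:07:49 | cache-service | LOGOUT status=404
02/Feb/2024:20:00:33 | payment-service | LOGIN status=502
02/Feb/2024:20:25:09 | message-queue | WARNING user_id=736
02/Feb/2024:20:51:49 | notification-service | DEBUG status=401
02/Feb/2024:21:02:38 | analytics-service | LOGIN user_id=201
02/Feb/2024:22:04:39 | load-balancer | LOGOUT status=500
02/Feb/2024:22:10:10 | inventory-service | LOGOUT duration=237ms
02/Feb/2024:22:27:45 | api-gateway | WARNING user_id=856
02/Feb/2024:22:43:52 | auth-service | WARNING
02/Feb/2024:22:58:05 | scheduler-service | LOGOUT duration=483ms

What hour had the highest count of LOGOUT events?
18

To find the peak hour:

1. Group all LOGOUT events by hour
2. Count events in each hour
3. Find hour with maximum count
4. Peak hour: 18 (with 9 events)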